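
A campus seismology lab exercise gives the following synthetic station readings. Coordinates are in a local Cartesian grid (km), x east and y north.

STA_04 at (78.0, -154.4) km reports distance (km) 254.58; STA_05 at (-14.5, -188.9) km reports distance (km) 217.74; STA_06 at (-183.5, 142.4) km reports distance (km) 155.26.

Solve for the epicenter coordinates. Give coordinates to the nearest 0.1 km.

(-125.7, -1.7)

Circle about each station: (x − 78.0)² + (y + 154.4)² = 254.58²; (x + 14.5)² + (y + 188.9)² = 217.74²; (x + 183.5)² + (y − 142.4)² = 155.26².
Subtracting the STA_04 equation from the STA_05 and STA_06 equations removes the quadratic terms:
-185.0 x − 69.0 y = 23370.37
-523.0 x + 593.6 y = 64731.96
Solving the 2×2 system: x ≈ -125.7, y ≈ -1.7 km.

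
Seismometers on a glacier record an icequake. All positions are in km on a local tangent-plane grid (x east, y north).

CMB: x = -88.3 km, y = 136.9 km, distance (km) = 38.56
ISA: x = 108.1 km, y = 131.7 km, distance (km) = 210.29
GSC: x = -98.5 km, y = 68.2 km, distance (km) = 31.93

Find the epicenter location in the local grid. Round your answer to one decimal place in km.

Circle about each station: (x + 88.3)² + (y − 136.9)² = 38.56²; (x − 108.1)² + (y − 131.7)² = 210.29²; (x + 98.5)² + (y − 68.2)² = 31.93².
Subtracting the CMB equation from the ISA and GSC equations removes the quadratic terms:
392.8 x − 10.4 y = -40243.01
-20.4 x − 137.4 y = -11717.66
Solving the 2×2 system: x ≈ -99.8, y ≈ 100.1 km.
Check against CMB (with the unrounded x, y): √((x + 88.3)²+(y − 136.9)²) = 38.56 ≈ 38.56 km. ✓

(-99.8, 100.1)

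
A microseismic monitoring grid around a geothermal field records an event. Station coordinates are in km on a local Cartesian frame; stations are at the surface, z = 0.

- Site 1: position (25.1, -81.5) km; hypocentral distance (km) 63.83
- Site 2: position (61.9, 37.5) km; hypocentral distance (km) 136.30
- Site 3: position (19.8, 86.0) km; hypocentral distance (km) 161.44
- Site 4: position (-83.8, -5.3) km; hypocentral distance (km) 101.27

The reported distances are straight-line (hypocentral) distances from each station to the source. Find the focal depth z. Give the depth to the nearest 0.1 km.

46.0 km

Each station gives a sphere (x−x_i)² + (y−y_i)² + z² = d_i² (stations at z=0).
Subtracting the Site 1 sphere from Site 2 and Site 3: z² cancels, leaving linear equations in x and y:
73.6 x + 238.0 y = -16537.82
-10.6 x + 335.0 y = -21472.82
Solving: x ≈ -15.808, y ≈ -64.598 km (keep extra digits for the depth step; rounded: -15.8, -64.6).
Then from the Site 1 sphere: z² = 63.83² − (x − 25.1)² − (y + 81.5)² with x = -15.808, y = -64.598, so z ≈ 45.991 ≈ 46.0 km.
Check against Site 4 (with the unrounded solution): distance 101.26 ≈ 101.27 km. ✓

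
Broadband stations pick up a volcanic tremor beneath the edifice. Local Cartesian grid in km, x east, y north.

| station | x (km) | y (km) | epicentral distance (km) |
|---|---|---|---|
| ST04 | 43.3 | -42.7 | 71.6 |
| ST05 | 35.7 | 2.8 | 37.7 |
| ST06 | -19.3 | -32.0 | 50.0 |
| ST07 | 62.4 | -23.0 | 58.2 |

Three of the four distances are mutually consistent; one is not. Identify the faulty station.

ST07

Solve using three stations at a time. Using ST04, ST05, ST06 (subtract circle equations pairwise → linear system) gives (x, y) ≈ (-0.2, 14.1).
Distances from that point to each station vs reported:
  ST04: calculated 71.6 vs reported 71.6 → residual 0.0 km
  ST05: calculated 37.6 vs reported 37.7 → residual 0.1 km
  ST06: calculated 49.9 vs reported 50.0 → residual 0.1 km
  ST07: calculated 72.8 vs reported 58.2 → residual 14.6 km
ST04, ST05, ST06 are mutually consistent (residuals ≈ 0); ST07 is off by 14.6 km.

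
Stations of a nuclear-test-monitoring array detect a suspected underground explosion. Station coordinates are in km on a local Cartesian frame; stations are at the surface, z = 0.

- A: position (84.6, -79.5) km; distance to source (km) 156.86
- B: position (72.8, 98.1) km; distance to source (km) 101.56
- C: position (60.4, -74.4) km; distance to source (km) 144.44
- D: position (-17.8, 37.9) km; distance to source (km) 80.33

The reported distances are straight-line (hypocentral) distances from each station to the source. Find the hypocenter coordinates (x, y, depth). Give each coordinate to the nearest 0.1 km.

Each station gives a sphere (x−x_i)² + (y−y_i)² + z² = d_i² (stations at z=0).
Subtracting the A sphere from B and C: z² cancels, leaving linear equations in x and y:
-23.6 x + 355.2 y = 15736.67
-48.4 x + 10.2 y = -551.74
Solving: x ≈ 21.031, y ≈ 45.701 km (keep extra digits for the depth step; rounded: 21.0, 45.7).
Then from the A sphere: z² = 156.86² − (x − 84.6)² − (y + 79.5)² with x = 21.031, y = 45.701, so z ≈ 69.920 ≈ 69.9 km.

x ≈ 21.0 km, y ≈ 45.7 km, depth ≈ 69.9 km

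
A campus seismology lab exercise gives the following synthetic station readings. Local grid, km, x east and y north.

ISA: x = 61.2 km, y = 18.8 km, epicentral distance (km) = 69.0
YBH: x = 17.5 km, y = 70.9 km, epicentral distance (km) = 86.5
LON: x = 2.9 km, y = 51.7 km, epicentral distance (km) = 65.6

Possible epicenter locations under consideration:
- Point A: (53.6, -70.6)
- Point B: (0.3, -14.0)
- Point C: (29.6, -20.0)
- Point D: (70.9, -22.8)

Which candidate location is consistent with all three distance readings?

Point B

For each candidate, compare |candidate − station| to the reported distance:
Point A: residuals ISA 20.7, YBH 59.5, LON 66.8 → max 66.8 km
Point B: residuals ISA 0.2, YBH 0.1, LON 0.2 → max 0.2 km
Point C: residuals ISA 19.0, YBH 5.2, LON 10.9 → max 19.0 km
Point D: residuals ISA 26.3, YBH 21.3, LON 35.3 → max 35.3 km
Only Point B has all residuals ≈ 0.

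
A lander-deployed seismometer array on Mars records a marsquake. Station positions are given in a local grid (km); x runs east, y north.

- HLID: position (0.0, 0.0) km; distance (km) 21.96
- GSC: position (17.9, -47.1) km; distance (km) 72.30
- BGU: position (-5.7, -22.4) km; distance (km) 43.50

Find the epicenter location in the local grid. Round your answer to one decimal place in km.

Circle about each station: x² + y² = 21.96²; (x − 17.9)² + (y + 47.1)² = 72.30²; (x + 5.7)² + (y + 22.4)² = 43.50².
Subtracting pairs of circle equations eliminates x²+y² and gives linear equations (the radical axes):
35.8 x − 94.2 y = -2206.23
-11.4 x − 44.8 y = -875.76
Solving the 2×2 system: x ≈ -6.1, y ≈ 21.1 km.
Check against HLID (with the unrounded x, y): √(x²+y²) = 21.97 ≈ 21.96 km. ✓

x ≈ -6.1 km, y ≈ 21.1 km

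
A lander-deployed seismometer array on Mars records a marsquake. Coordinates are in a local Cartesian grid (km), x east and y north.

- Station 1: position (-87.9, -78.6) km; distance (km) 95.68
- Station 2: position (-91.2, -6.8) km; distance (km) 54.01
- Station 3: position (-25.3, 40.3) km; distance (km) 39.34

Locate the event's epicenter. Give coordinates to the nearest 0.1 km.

x ≈ -38.1 km, y ≈ 3.1 km

Circle about each station: (x + 87.9)² + (y + 78.6)² = 95.68²; (x + 91.2)² + (y + 6.8)² = 54.01²; (x + 25.3)² + (y − 40.3)² = 39.34².
Subtracting the Station 1 equation from the Station 2 and Station 3 equations removes the quadratic terms:
-6.6 x + 143.6 y = 696.89
125.2 x + 237.8 y = -4033.16
Solving the 2×2 system: x ≈ -38.1, y ≈ 3.1 km.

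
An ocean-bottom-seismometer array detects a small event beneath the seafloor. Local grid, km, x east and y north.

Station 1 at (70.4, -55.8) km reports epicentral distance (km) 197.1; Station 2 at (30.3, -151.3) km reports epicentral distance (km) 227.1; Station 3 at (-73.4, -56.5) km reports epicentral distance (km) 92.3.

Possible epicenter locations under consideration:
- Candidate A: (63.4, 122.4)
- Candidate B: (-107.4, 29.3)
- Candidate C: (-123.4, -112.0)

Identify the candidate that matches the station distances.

For each candidate, compare |candidate − station| to the reported distance:
Candidate A: residuals Station 1 18.8, Station 2 48.6, Station 3 132.9 → max 132.9 km
Candidate B: residuals Station 1 0.0, Station 2 0.0, Station 3 0.0 → max 0.0 km
Candidate C: residuals Station 1 4.7, Station 2 68.5, Station 3 17.6 → max 68.5 km
Only Candidate B has all residuals ≈ 0.

Candidate B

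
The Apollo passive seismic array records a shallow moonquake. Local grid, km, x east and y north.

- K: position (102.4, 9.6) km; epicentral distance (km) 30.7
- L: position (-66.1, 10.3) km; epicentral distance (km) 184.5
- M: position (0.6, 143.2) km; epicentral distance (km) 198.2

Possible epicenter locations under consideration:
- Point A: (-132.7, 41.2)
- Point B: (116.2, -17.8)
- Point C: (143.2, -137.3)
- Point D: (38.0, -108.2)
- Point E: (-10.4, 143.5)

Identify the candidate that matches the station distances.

For each candidate, compare |candidate − station| to the reported distance:
Point A: residuals K 206.5, L 111.1, M 30.4 → max 206.5 km
Point B: residuals K 0.0, L 0.0, M 0.0 → max 0.0 km
Point C: residuals K 121.8, L 71.6, M 116.5 → max 121.8 km
Point D: residuals K 103.6, L 26.8, M 56.0 → max 103.6 km
Point E: residuals K 144.4, L 40.1, M 187.2 → max 187.2 km
Only Point B has all residuals ≈ 0.

Point B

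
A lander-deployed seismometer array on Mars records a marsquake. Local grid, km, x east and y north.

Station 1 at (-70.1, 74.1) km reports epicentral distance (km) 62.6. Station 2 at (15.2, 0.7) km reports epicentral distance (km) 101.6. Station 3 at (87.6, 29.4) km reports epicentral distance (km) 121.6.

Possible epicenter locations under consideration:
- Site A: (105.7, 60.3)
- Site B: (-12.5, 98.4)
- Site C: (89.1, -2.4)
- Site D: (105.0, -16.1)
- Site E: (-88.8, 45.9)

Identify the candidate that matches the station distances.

For each candidate, compare |candidate − station| to the reported distance:
Site A: residuals Station 1 113.7, Station 2 6.8, Station 3 85.8 → max 113.7 km
Site B: residuals Station 1 0.1, Station 2 0.0, Station 3 0.0 → max 0.1 km
Site C: residuals Station 1 114.0, Station 2 27.6, Station 3 89.8 → max 114.0 km
Site D: residuals Station 1 134.4, Station 2 10.2, Station 3 72.9 → max 134.4 km
Site E: residuals Station 1 28.8, Station 2 11.8, Station 3 55.6 → max 55.6 km
Only Site B has all residuals ≈ 0.

Site B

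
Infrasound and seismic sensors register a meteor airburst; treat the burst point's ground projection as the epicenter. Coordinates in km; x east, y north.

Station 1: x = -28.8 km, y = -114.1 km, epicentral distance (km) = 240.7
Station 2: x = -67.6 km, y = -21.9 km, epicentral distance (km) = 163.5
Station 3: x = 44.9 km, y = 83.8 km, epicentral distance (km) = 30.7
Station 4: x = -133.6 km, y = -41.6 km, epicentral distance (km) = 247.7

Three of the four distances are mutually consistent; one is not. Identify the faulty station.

Station 2

Solve using three stations at a time. Using Station 1, Station 3, Station 4 (subtract circle equations pairwise → linear system) gives (x, y) ≈ (63.8, 108.1).
Distances from that point to each station vs reported:
  Station 1: calculated 240.7 vs reported 240.7 → residual 0.0 km
  Station 2: calculated 184.8 vs reported 163.5 → residual 21.3 km
  Station 3: calculated 30.8 vs reported 30.7 → residual 0.1 km
  Station 4: calculated 247.7 vs reported 247.7 → residual 0.0 km
Station 1, Station 3, Station 4 are mutually consistent (residuals ≈ 0); Station 2 is off by 21.3 km.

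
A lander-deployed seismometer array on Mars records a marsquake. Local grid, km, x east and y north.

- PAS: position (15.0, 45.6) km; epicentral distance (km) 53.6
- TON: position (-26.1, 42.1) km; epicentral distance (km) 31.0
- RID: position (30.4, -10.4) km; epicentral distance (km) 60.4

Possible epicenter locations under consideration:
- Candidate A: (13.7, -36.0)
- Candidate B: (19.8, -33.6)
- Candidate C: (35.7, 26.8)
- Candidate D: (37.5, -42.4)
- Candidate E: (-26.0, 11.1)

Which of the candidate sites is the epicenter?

Candidate E

For each candidate, compare |candidate − station| to the reported distance:
Candidate A: residuals PAS 28.0, TON 56.7, RID 29.8 → max 56.7 km
Candidate B: residuals PAS 25.7, TON 57.5, RID 34.9 → max 57.5 km
Candidate C: residuals PAS 25.6, TON 32.7, RID 22.8 → max 32.7 km
Candidate D: residuals PAS 37.2, TON 74.8, RID 27.6 → max 74.8 km
Candidate E: residuals PAS 0.0, TON 0.0, RID 0.0 → max 0.0 km
Only Candidate E has all residuals ≈ 0.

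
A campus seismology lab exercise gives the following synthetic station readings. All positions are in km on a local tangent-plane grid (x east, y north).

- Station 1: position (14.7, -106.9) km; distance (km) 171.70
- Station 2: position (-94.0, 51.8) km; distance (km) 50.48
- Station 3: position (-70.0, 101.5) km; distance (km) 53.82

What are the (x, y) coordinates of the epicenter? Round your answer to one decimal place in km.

Circle about each station: (x − 14.7)² + (y + 106.9)² = 171.70²; (x + 94.0)² + (y − 51.8)² = 50.48²; (x + 70.0)² + (y − 101.5)² = 53.82².
Subtracting the Station 1 equation from the Station 2 and Station 3 equations removes the quadratic terms:
-217.4 x + 317.4 y = 26808.20
-169.4 x + 416.8 y = 30142.85
Solving the 2×2 system: x ≈ -43.6, y ≈ 54.6 km.

(-43.6, 54.6)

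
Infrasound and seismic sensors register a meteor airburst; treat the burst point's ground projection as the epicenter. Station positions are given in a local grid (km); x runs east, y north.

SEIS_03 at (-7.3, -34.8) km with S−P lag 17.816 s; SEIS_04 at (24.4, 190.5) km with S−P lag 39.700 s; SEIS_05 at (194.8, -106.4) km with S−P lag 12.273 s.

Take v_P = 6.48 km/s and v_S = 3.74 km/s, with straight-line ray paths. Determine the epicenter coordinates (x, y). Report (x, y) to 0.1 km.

Distance from S−P lag: d = Δt · v_P v_S / (v_P − v_S) = Δt · (6.48·3.74)/(6.48−3.74) ≈ 8.8450·Δt.
So d_SEIS_03 = 157.58, d_SEIS_04 = 351.15, d_SEIS_05 = 108.55 km.
Circle about each station: (x + 7.3)² + (y + 34.8)² = 157.58²; (x − 24.4)² + (y − 190.5)² = 351.15²; (x − 194.8)² + (y + 106.4)² = 108.55².
Subtracting the SEIS_03 equation from the SEIS_04 and SEIS_05 equations removes the quadratic terms:
63.4 x + 450.6 y = -62853.59
404.2 x − 143.2 y = 61052.02
Solving the 2×2 system: x ≈ 96.8, y ≈ -153.1 km.

x ≈ 96.8 km, y ≈ -153.1 km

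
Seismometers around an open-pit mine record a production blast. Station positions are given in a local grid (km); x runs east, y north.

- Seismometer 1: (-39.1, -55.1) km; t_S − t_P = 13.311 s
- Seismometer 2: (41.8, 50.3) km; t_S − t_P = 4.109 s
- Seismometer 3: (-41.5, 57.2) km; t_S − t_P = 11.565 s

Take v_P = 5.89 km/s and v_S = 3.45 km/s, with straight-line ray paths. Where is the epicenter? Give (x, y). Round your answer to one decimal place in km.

45.7 km east, 16.3 km north

Distance from S−P lag: d = Δt · v_P v_S / (v_P − v_S) = Δt · (5.89·3.45)/(5.89−3.45) ≈ 8.3281·Δt.
So d_Seismometer 1 = 110.85, d_Seismometer 2 = 34.22, d_Seismometer 3 = 96.31 km.
Circle about each station: (x + 39.1)² + (y + 55.1)² = 110.85²; (x − 41.8)² + (y − 50.3)² = 34.22²; (x + 41.5)² + (y − 57.2)² = 96.31².
Subtracting the Seismometer 1 equation from the Seismometer 2 and Seismometer 3 equations removes the quadratic terms:
161.8 x + 210.8 y = 10829.22
-4.8 x + 224.6 y = 3441.38
Solving the 2×2 system: x ≈ 45.7, y ≈ 16.3 km.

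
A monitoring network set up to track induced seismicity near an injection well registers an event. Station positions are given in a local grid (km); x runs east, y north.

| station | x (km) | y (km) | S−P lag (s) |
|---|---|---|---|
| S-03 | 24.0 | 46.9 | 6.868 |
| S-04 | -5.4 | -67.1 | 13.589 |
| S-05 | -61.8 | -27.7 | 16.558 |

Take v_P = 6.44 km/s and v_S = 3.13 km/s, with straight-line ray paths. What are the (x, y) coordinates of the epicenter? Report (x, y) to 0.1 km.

33.2 km east, 6.1 km north

Distance from S−P lag: d = Δt · v_P v_S / (v_P − v_S) = Δt · (6.44·3.13)/(6.44−3.13) ≈ 6.0898·Δt.
So d_S-03 = 41.82, d_S-04 = 82.75, d_S-05 = 100.83 km.
Circle about each station: (x − 24.0)² + (y − 46.9)² = 41.82²; (x + 5.4)² + (y + 67.1)² = 82.75²; (x + 61.8)² + (y + 27.7)² = 100.83².
Subtracting the S-03 equation from the S-04 and S-05 equations removes the quadratic terms:
-58.8 x − 228.0 y = -3342.69
-171.6 x − 149.2 y = -6606.86
Solving the 2×2 system: x ≈ 33.2, y ≈ 6.1 km.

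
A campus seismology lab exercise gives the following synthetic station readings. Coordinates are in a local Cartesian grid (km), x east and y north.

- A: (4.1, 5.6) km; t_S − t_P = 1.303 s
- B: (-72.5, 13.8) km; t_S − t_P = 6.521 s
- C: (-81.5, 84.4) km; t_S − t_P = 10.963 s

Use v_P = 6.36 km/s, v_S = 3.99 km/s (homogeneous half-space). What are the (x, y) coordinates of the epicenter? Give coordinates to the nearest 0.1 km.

Distance from S−P lag: d = Δt · v_P v_S / (v_P − v_S) = Δt · (6.36·3.99)/(6.36−3.99) ≈ 10.7073·Δt.
So d_A = 13.95, d_B = 69.82, d_C = 117.38 km.
Circle about each station: (x − 4.1)² + (y − 5.6)² = 13.95²; (x + 72.5)² + (y − 13.8)² = 69.82²; (x + 81.5)² + (y − 84.4)² = 117.38².
Subtracting pairs of circle equations eliminates x²+y² and gives linear equations (the radical axes):
-153.2 x + 16.4 y = 718.29
-171.2 x + 157.6 y = 133.98
Solving the 2×2 system: x ≈ -5.2, y ≈ -4.8 km.
Check against A (with the unrounded x, y): √((x − 4.1)²+(y − 5.6)²) = 13.95 ≈ 13.95 km. ✓

x ≈ -5.2 km, y ≈ -4.8 km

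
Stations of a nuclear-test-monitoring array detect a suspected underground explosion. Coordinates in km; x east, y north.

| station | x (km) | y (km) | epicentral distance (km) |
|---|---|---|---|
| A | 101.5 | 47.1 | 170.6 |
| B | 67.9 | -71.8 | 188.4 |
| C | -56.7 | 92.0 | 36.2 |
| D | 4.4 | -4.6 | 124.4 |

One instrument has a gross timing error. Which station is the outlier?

D

Solve using three stations at a time. Using A, B, C (subtract circle equations pairwise → linear system) gives (x, y) ≈ (-68.8, 57.9).
Distances from that point to each station vs reported:
  A: calculated 170.6 vs reported 170.6 → residual 0.0 km
  B: calculated 188.4 vs reported 188.4 → residual 0.0 km
  C: calculated 36.2 vs reported 36.2 → residual 0.0 km
  D: calculated 96.2 vs reported 124.4 → residual 28.2 km
A, B, C are mutually consistent (residuals ≈ 0); D is off by 28.2 km.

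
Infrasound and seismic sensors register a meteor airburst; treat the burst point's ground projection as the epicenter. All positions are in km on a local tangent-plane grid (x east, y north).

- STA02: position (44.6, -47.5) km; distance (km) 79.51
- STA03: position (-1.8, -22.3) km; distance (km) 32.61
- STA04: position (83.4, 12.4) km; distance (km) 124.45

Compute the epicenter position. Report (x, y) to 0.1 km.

Circle about each station: (x − 44.6)² + (y + 47.5)² = 79.51²; (x + 1.8)² + (y + 22.3)² = 32.61²; (x − 83.4)² + (y − 12.4)² = 124.45².
Subtracting the STA02 equation from the STA03 and STA04 equations removes the quadratic terms:
-92.8 x + 50.4 y = 1513.55
77.6 x + 119.8 y = -6302.05
Solving the 2×2 system: x ≈ -33.2, y ≈ -31.1 km.
Check against STA02 (with the unrounded x, y): √((x − 44.6)²+(y + 47.5)²) = 79.51 ≈ 79.51 km. ✓

-33.2 km east, -31.1 km north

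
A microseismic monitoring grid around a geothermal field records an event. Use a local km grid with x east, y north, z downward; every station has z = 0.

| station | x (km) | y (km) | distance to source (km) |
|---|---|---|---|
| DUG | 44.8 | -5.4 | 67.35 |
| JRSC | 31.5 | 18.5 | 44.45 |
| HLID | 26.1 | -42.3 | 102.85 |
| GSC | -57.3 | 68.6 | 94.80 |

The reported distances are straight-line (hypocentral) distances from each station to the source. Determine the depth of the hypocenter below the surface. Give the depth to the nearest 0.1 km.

depth ≈ 19.5 km

Each station gives a sphere (x−x_i)² + (y−y_i)² + z² = d_i² (stations at z=0).
Subtracting the DUG sphere from JRSC and HLID: z² cancels, leaving linear equations in x and y:
-26.6 x + 47.8 y = 1858.52
-37.4 x − 73.8 y = -5607.80
Solving: x ≈ 34.898, y ≈ 58.301 km (keep extra digits for the depth step; rounded: 34.9, 58.3).
Then from the DUG sphere: z² = 67.35² − (x − 44.8)² − (y + 5.4)² with x = 34.898, y = 58.301, so z ≈ 19.498 ≈ 19.5 km.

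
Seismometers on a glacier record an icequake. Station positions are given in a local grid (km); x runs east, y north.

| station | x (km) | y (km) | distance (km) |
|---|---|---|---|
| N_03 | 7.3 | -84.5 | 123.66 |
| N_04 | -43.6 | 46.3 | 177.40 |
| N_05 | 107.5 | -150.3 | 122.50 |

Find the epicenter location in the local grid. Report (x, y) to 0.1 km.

x ≈ 117.4 km, y ≈ -28.2 km

Circle about each station: (x − 7.3)² + (y + 84.5)² = 123.66²; (x + 43.6)² + (y − 46.3)² = 177.40²; (x − 107.5)² + (y + 150.3)² = 122.50².
Subtracting the N_03 equation from the N_04 and N_05 equations removes the quadratic terms:
-101.8 x + 261.6 y = -19327.85
200.4 x − 131.6 y = 27238.35
Solving the 2×2 system: x ≈ 117.4, y ≈ -28.2 km.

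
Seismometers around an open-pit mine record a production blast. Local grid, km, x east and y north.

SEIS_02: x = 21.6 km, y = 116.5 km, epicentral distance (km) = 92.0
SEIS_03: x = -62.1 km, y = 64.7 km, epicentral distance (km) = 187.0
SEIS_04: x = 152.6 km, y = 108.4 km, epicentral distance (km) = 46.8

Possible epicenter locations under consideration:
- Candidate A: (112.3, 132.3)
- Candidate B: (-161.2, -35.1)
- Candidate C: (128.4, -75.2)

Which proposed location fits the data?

Candidate A

For each candidate, compare |candidate − station| to the reported distance:
Candidate A: residuals SEIS_02 0.1, SEIS_03 0.0, SEIS_04 0.1 → max 0.1 km
Candidate B: residuals SEIS_02 145.5, SEIS_03 46.4, SEIS_04 298.3 → max 298.3 km
Candidate C: residuals SEIS_02 127.4, SEIS_03 49.4, SEIS_04 138.4 → max 138.4 km
Only Candidate A has all residuals ≈ 0.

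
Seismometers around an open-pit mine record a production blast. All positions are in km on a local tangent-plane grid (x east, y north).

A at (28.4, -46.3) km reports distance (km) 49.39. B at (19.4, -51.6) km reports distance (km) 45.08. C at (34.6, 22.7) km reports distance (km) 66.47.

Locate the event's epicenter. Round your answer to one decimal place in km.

(-14.6, -22.0)

Circle about each station: (x − 28.4)² + (y + 46.3)² = 49.39²; (x − 19.4)² + (y + 51.6)² = 45.08²; (x − 34.6)² + (y − 22.7)² = 66.47².
Subtracting pairs of circle equations eliminates x²+y² and gives linear equations (the radical axes):
-18.0 x − 10.6 y = 495.84
12.4 x + 138.0 y = -3216.69
Solving the 2×2 system: x ≈ -14.6, y ≈ -22.0 km.
Check against A (with the unrounded x, y): √((x − 28.4)²+(y + 46.3)²) = 49.39 ≈ 49.39 km. ✓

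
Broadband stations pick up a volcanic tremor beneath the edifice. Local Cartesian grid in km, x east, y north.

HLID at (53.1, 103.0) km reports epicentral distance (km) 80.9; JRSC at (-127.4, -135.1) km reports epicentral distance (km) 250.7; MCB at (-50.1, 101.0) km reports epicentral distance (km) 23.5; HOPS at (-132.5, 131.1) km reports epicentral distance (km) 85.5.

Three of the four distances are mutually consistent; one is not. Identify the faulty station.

HOPS

Solve using three stations at a time. Using HLID, JRSC, MCB (subtract circle equations pairwise → linear system) gives (x, y) ≈ (-27.4, 94.8).
Distances from that point to each station vs reported:
  HLID: calculated 80.9 vs reported 80.9 → residual 0.0 km
  JRSC: calculated 250.7 vs reported 250.7 → residual 0.0 km
  MCB: calculated 23.5 vs reported 23.5 → residual 0.0 km
  HOPS: calculated 111.2 vs reported 85.5 → residual 25.7 km
HLID, JRSC, MCB are mutually consistent (residuals ≈ 0); HOPS is off by 25.7 km.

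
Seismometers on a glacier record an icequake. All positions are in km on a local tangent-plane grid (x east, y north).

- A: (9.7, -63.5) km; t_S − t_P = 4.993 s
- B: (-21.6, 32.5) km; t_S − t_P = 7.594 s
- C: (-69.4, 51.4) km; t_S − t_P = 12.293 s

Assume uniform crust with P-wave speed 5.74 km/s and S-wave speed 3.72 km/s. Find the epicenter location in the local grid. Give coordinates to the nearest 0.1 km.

(39.3, -19.8)

Distance from S−P lag: d = Δt · v_P v_S / (v_P − v_S) = Δt · (5.74·3.72)/(5.74−3.72) ≈ 10.5707·Δt.
So d_A = 52.78, d_B = 80.27, d_C = 129.95 km.
Circle about each station: (x − 9.7)² + (y + 63.5)² = 52.78²; (x + 21.6)² + (y − 32.5)² = 80.27²; (x + 69.4)² + (y − 51.4)² = 129.95².
Subtracting the A equation from the B and C equations removes the quadratic terms:
-62.6 x + 192.0 y = -6261.07
-158.2 x + 229.8 y = -10769.29
Solving the 2×2 system: x ≈ 39.3, y ≈ -19.8 km.
Check against A (with the unrounded x, y): √((x − 9.7)²+(y + 63.5)²) = 52.81 ≈ 52.78 km. ✓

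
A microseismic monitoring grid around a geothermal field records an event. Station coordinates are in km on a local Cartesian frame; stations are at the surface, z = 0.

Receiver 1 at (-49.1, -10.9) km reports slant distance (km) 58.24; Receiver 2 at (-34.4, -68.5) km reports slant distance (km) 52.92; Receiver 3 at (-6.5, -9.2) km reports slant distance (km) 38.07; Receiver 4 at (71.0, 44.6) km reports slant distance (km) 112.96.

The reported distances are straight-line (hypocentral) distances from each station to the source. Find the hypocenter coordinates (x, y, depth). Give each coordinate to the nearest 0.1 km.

x ≈ -4.0 km, y ≈ -35.2 km, depth ≈ 27.7 km

Each station gives a sphere (x−x_i)² + (y−y_i)² + z² = d_i² (stations at z=0).
Subtracting the Receiver 1 sphere from Receiver 2 and Receiver 3: z² cancels, leaving linear equations in x and y:
29.4 x − 115.2 y = 3937.36
85.2 x + 3.4 y = -460.16
Solving: x ≈ -3.996, y ≈ -35.198 km (keep extra digits for the depth step; rounded: -4.0, -35.2).
Then from the Receiver 1 sphere: z² = 58.24² − (x + 49.1)² − (y + 10.9)² with x = -3.996, y = -35.198, so z ≈ 27.697 ≈ 27.7 km.
Check against Receiver 4 (with the unrounded solution): distance 112.96 ≈ 112.96 km. ✓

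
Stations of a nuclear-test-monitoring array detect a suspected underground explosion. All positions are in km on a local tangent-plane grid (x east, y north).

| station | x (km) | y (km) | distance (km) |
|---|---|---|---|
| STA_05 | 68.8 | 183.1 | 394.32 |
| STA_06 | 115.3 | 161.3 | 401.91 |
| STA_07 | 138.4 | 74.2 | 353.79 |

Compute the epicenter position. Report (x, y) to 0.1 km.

x ≈ -128.0 km, y ≈ -158.6 km

Circle about each station: (x − 68.8)² + (y − 183.1)² = 394.32²; (x − 115.3)² + (y − 161.3)² = 401.91²; (x − 138.4)² + (y − 74.2)² = 353.79².
Subtracting the STA_05 equation from the STA_06 and STA_07 equations removes the quadratic terms:
93.0 x − 43.6 y = -4990.66
139.2 x − 217.8 y = 16722.05
Solving the 2×2 system: x ≈ -128.0, y ≈ -158.6 km.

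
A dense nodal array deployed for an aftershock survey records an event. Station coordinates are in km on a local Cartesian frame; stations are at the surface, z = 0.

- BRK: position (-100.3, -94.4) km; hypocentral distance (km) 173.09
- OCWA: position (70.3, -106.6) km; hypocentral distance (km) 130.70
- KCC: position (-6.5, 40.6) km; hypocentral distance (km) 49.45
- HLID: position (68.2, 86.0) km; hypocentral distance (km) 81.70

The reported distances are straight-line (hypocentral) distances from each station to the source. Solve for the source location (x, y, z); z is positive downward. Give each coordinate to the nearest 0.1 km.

x ≈ 31.1 km, y ≈ 16.3 km, depth ≈ 21.0 km

Each station gives a sphere (x−x_i)² + (y−y_i)² + z² = d_i² (stations at z=0).
Subtracting the BRK sphere from OCWA and KCC: z² cancels, leaving linear equations in x and y:
341.2 x − 24.4 y = 10211.86
187.6 x + 270.0 y = 10234.01
Solving: x ≈ 31.095, y ≈ 16.299 km (keep extra digits for the depth step; rounded: 31.1, 16.3).
Then from the BRK sphere: z² = 173.09² − (x + 100.3)² − (y + 94.4)² with x = 31.095, y = 16.299, so z ≈ 21.006 ≈ 21.0 km.
Check against HLID (with the unrounded solution): distance 81.71 ≈ 81.70 km. ✓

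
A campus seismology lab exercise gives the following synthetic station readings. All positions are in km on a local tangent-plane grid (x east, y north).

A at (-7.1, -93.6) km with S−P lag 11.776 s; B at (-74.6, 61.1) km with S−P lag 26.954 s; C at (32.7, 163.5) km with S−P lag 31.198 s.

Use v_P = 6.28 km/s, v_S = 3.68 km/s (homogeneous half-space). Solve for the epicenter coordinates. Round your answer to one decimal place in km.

Distance from S−P lag: d = Δt · v_P v_S / (v_P − v_S) = Δt · (6.28·3.68)/(6.28−3.68) ≈ 8.8886·Δt.
So d_A = 104.67, d_B = 239.58, d_C = 277.31 km.
Circle about each station: (x + 7.1)² + (y + 93.6)² = 104.67²; (x + 74.6)² + (y − 61.1)² = 239.58²; (x − 32.7)² + (y − 163.5)² = 277.31².
Subtracting pairs of circle equations eliminates x²+y² and gives linear equations (the radical axes):
-135.0 x + 309.4 y = -45955.77
79.6 x + 514.2 y = -46954.86
Solving the 2×2 system: x ≈ 96.8, y ≈ -106.3 km.

(96.8, -106.3)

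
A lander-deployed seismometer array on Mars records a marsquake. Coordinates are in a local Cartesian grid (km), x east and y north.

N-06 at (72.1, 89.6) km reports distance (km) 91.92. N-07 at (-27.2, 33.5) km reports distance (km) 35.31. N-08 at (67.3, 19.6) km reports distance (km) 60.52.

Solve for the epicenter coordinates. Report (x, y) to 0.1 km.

7.0 km east, 24.7 km north

Circle about each station: (x − 72.1)² + (y − 89.6)² = 91.92²; (x + 27.2)² + (y − 33.5)² = 35.31²; (x − 67.3)² + (y − 19.6)² = 60.52².
Subtracting pairs of circle equations eliminates x²+y² and gives linear equations (the radical axes):
-198.6 x − 112.2 y = -4161.99
-9.6 x − 140.0 y = -3526.50
Solving the 2×2 system: x ≈ 7.0, y ≈ 24.7 km.
Check against N-06 (with the unrounded x, y): √((x − 72.1)²+(y − 89.6)²) = 91.92 ≈ 91.92 km. ✓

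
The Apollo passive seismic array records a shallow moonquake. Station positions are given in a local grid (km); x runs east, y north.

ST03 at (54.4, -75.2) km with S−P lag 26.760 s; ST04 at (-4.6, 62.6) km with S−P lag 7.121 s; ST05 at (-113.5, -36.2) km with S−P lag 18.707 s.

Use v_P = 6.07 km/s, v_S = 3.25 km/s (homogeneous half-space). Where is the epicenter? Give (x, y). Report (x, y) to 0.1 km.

-51.6 km east, 79.1 km north

Distance from S−P lag: d = Δt · v_P v_S / (v_P − v_S) = Δt · (6.07·3.25)/(6.07−3.25) ≈ 6.9956·Δt.
So d_ST03 = 187.20, d_ST04 = 49.82, d_ST05 = 130.87 km.
Circle about each station: (x − 54.4)² + (y + 75.2)² = 187.20²; (x + 4.6)² + (y − 62.6)² = 49.82²; (x + 113.5)² + (y + 36.2)² = 130.87².
Subtracting pairs of circle equations eliminates x²+y² and gives linear equations (the radical axes):
-118.0 x + 275.6 y = 27887.33
-335.8 x + 78.0 y = 23495.17
Solving the 2×2 system: x ≈ -51.6, y ≈ 79.1 km.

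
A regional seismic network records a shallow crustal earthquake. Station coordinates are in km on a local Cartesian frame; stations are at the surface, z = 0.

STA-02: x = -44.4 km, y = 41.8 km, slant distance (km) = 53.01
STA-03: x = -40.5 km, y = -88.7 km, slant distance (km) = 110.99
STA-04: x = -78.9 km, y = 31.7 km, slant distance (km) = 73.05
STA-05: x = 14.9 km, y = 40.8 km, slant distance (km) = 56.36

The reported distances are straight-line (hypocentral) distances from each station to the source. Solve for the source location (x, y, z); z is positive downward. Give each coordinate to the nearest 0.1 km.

Each station gives a sphere (x−x_i)² + (y−y_i)² + z² = d_i² (stations at z=0).
Subtracting the STA-02 sphere from STA-03 and STA-04: z² cancels, leaving linear equations in x and y:
7.8 x − 261.0 y = -3719.38
-69.0 x − 20.2 y = 985.26
Solving: x ≈ -18.291, y ≈ 13.704 km (keep extra digits for the depth step; rounded: -18.3, 13.7).
Then from the STA-02 sphere: z² = 53.01² − (x + 44.4)² − (y − 41.8)² with x = -18.291, y = 13.704, so z ≈ 36.592 ≈ 36.6 km.
Check against STA-05 (with the unrounded solution): distance 56.35 ≈ 56.36 km. ✓

(-18.3, 13.7, 36.6)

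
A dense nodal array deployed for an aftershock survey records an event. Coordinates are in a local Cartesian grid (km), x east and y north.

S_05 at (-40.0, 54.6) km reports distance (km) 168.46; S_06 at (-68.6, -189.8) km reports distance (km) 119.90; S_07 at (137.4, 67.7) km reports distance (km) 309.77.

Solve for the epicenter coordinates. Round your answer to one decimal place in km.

Circle about each station: (x + 40.0)² + (y − 54.6)² = 168.46²; (x + 68.6)² + (y + 189.8)² = 119.90²; (x − 137.4)² + (y − 67.7)² = 309.77².
Subtracting the S_05 equation from the S_06 and S_07 equations removes the quadratic terms:
-57.2 x − 488.8 y = 50151.60
354.8 x + 26.2 y = -48697.79
Solving the 2×2 system: x ≈ -130.8, y ≈ -87.3 km.

x ≈ -130.8 km, y ≈ -87.3 km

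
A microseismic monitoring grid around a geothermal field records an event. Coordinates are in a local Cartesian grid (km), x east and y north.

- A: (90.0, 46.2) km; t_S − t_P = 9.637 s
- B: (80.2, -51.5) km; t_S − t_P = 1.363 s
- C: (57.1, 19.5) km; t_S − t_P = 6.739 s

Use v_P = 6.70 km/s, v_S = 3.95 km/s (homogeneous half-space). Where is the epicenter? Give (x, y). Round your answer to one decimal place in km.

Distance from S−P lag: d = Δt · v_P v_S / (v_P − v_S) = Δt · (6.70·3.95)/(6.70−3.95) ≈ 9.6236·Δt.
So d_A = 92.74, d_B = 13.12, d_C = 64.85 km.
Circle about each station: (x − 90.0)² + (y − 46.2)² = 92.74²; (x − 80.2)² + (y + 51.5)² = 13.12²; (x − 57.1)² + (y − 19.5)² = 64.85².
Subtracting the A equation from the B and C equations removes the quadratic terms:
-19.6 x − 195.4 y = 7278.42
-65.8 x − 53.4 y = -2198.59
Solving the 2×2 system: x ≈ 69.3, y ≈ -44.2 km.

69.3 km east, -44.2 km north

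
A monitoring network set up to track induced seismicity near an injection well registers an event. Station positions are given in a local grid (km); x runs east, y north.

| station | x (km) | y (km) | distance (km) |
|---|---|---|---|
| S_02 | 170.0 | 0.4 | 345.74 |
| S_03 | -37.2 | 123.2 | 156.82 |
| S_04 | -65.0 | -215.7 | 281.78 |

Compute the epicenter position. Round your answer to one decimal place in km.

Circle about each station: (x − 170.0)² + (y − 0.4)² = 345.74²; (x + 37.2)² + (y − 123.2)² = 156.82²; (x + 65.0)² + (y + 215.7)² = 281.78².
Subtracting pairs of circle equations eliminates x²+y² and gives linear equations (the radical axes):
-414.4 x + 245.6 y = 82605.56
-470.0 x − 432.2 y = 61987.51
Solving the 2×2 system: x ≈ -172.9, y ≈ 44.6 km.
Check against S_02 (with the unrounded x, y): √((x − 170.0)²+(y − 0.4)²) = 345.74 ≈ 345.74 km. ✓

(-172.9, 44.6)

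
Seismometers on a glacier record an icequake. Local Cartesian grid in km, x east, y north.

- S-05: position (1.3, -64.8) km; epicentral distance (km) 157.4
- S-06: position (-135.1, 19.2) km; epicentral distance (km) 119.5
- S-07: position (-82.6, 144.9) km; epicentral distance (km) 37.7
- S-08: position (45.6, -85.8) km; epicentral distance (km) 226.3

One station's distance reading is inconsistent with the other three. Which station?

S-05

Solve using three stations at a time. Using S-06, S-07, S-08 (subtract circle equations pairwise → linear system) gives (x, y) ≈ (-61.6, 113.5).
Distances from that point to each station vs reported:
  S-05: calculated 189.1 vs reported 157.4 → residual 31.7 km
  S-06: calculated 119.5 vs reported 119.5 → residual 0.0 km
  S-07: calculated 37.8 vs reported 37.7 → residual 0.1 km
  S-08: calculated 226.3 vs reported 226.3 → residual 0.0 km
S-06, S-07, S-08 are mutually consistent (residuals ≈ 0); S-05 is off by 31.7 km.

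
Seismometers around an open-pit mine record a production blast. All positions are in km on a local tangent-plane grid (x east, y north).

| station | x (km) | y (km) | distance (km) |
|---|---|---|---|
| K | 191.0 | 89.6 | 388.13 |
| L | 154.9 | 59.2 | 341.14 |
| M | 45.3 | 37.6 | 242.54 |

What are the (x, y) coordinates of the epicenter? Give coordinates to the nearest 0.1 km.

(-126.6, -133.5)

Circle about each station: (x − 191.0)² + (y − 89.6)² = 388.13²; (x − 154.9)² + (y − 59.2)² = 341.14²; (x − 45.3)² + (y − 37.6)² = 242.54².
Subtracting the K equation from the L and M equations removes the quadratic terms:
-72.2 x − 60.8 y = 17257.89
-291.4 x − 104.0 y = 50775.94
Solving the 2×2 system: x ≈ -126.6, y ≈ -133.5 km.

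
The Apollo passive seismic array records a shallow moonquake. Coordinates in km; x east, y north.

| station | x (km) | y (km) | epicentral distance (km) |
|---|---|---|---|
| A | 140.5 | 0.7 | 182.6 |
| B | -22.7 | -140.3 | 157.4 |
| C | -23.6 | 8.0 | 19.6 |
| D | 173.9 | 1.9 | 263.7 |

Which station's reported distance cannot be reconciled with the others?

D

Solve using three stations at a time. Using A, B, C (subtract circle equations pairwise → linear system) gives (x, y) ≈ (-41.5, 16.0).
Distances from that point to each station vs reported:
  A: calculated 182.6 vs reported 182.6 → residual 0.0 km
  B: calculated 157.4 vs reported 157.4 → residual 0.0 km
  C: calculated 19.6 vs reported 19.6 → residual 0.0 km
  D: calculated 215.8 vs reported 263.7 → residual 47.9 km
A, B, C are mutually consistent (residuals ≈ 0); D is off by 47.9 km.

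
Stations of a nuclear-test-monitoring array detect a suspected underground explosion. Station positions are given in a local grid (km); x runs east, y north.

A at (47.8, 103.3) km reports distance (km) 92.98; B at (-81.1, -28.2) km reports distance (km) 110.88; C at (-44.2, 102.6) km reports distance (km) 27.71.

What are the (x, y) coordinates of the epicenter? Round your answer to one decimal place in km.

Circle about each station: (x − 47.8)² + (y − 103.3)² = 92.98²; (x + 81.1)² + (y + 28.2)² = 110.88²; (x + 44.2)² + (y − 102.6)² = 27.71².
Subtracting the A equation from the B and C equations removes the quadratic terms:
-257.8 x − 263.0 y = -9232.37
-184.0 x − 1.4 y = 7402.11
Solving the 2×2 system: x ≈ -40.8, y ≈ 75.1 km.

x ≈ -40.8 km, y ≈ 75.1 km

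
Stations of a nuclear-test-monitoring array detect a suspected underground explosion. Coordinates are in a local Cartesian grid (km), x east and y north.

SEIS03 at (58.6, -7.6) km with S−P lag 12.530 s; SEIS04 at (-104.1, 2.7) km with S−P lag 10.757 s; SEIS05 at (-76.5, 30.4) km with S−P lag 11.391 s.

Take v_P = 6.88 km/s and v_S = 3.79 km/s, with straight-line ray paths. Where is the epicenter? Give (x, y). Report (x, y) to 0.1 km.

Distance from S−P lag: d = Δt · v_P v_S / (v_P − v_S) = Δt · (6.88·3.79)/(6.88−3.79) ≈ 8.4386·Δt.
So d_SEIS03 = 105.74, d_SEIS04 = 90.77, d_SEIS05 = 96.12 km.
Circle about each station: (x − 58.6)² + (y + 7.6)² = 105.74²; (x + 104.1)² + (y − 2.7)² = 90.77²; (x + 76.5)² + (y − 30.4)² = 96.12².
Subtracting the SEIS03 equation from the SEIS04 and SEIS05 equations removes the quadratic terms:
-325.4 x + 20.6 y = 10294.13
-270.2 x + 76.0 y = 5226.58
Solving the 2×2 system: x ≈ -35.2, y ≈ -56.4 km.
Check against SEIS03 (with the unrounded x, y): √((x − 58.6)²+(y + 7.6)²) = 105.74 ≈ 105.74 km. ✓

x ≈ -35.2 km, y ≈ -56.4 km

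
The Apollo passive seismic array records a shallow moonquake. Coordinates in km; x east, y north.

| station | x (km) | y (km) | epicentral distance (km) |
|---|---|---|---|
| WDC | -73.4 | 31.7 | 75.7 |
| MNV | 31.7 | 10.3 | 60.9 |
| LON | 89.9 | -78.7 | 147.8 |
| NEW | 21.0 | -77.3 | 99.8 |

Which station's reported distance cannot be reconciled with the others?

WDC

Solve using three stations at a time. Using MNV, LON, NEW (subtract circle equations pairwise → linear system) gives (x, y) ≈ (-29.0, 8.9).
Distances from that point to each station vs reported:
  WDC: calculated 49.9 vs reported 75.7 → residual 25.8 km
  MNV: calculated 60.7 vs reported 60.9 → residual 0.2 km
  LON: calculated 147.7 vs reported 147.8 → residual 0.1 km
  NEW: calculated 99.7 vs reported 99.8 → residual 0.1 km
MNV, LON, NEW are mutually consistent (residuals ≈ 0); WDC is off by 25.8 km.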